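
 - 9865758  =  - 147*67114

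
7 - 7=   0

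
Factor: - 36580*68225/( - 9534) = 1247835250/4767= 2^1*3^(  -  1 ) * 5^3* 7^( - 1)*31^1*59^1*227^( - 1)*2729^1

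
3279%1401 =477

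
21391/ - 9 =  - 21391/9 = - 2376.78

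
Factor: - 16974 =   -  2^1*3^2*23^1*41^1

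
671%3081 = 671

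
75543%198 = 105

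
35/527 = 35/527 = 0.07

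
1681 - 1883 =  - 202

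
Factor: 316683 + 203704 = 7^1 * 17^1* 4373^1 = 520387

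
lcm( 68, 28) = 476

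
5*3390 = 16950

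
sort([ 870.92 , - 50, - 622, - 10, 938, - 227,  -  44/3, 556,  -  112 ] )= [ - 622, - 227,  -  112, - 50,  -  44/3, - 10,556, 870.92, 938]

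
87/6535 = 87/6535 = 0.01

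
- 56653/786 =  - 73 + 725/786=-72.08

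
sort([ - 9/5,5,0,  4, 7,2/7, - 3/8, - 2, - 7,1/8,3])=[-7, - 2, - 9/5, - 3/8,0, 1/8,2/7,3,4 , 5,7 ] 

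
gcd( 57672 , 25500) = 12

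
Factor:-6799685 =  - 5^1*1359937^1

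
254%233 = 21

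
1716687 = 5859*293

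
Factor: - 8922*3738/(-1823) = 2^2 * 3^2*7^1*89^1*1487^1 *1823^( - 1) = 33350436/1823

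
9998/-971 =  - 9998/971 = - 10.30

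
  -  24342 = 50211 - 74553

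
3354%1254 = 846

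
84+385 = 469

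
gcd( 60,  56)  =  4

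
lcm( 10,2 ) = 10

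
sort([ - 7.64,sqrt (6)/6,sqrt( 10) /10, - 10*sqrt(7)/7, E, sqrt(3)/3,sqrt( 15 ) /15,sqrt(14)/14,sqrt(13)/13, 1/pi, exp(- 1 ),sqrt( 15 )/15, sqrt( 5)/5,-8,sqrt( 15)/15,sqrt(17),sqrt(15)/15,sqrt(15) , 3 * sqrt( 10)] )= [ - 8  , - 7.64,  -  10 * sqrt( 7) /7,  sqrt( 15 ) /15,sqrt(15)/15,sqrt ( 15 ) /15,sqrt( 15 ) /15 , sqrt(14)/14,sqrt( 13 ) /13, sqrt( 10)/10,  1/pi,exp ( - 1 ),sqrt( 6)/6, sqrt( 5)/5, sqrt( 3) /3,E,sqrt(15 ),sqrt ( 17 ),3*sqrt( 10) ] 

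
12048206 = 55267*218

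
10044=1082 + 8962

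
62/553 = 62/553 = 0.11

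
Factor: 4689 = 3^2*521^1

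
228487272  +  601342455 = 829829727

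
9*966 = 8694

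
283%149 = 134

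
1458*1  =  1458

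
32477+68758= 101235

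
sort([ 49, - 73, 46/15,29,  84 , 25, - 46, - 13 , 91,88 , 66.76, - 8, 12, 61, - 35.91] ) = [ - 73, - 46, - 35.91 , - 13,-8,46/15,12,25,29, 49, 61 , 66.76,84, 88,91]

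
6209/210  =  29 + 17/30 = 29.57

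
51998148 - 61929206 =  - 9931058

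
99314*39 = 3873246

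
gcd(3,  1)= 1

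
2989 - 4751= - 1762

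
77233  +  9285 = 86518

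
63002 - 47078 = 15924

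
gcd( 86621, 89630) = 1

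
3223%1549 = 125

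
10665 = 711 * 15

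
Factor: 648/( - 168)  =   - 27/7  =  - 3^3*7^( - 1 ) 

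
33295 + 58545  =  91840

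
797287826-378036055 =419251771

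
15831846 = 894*17709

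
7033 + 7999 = 15032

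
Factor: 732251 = 13^1* 23^1*31^1*79^1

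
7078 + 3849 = 10927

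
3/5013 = 1/1671 =0.00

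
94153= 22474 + 71679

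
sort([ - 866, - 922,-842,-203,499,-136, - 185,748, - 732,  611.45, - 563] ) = [ - 922,- 866, - 842, - 732,-563,-203, - 185,-136,499,611.45, 748]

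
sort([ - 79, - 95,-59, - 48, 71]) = [  -  95  , - 79, - 59, - 48, 71] 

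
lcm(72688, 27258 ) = 218064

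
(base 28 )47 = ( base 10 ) 119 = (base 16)77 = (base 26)4f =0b1110111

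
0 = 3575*0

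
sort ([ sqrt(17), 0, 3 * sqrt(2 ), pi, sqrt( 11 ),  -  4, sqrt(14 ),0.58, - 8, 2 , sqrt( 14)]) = [ - 8, - 4,0, 0.58, 2, pi, sqrt ( 11 ),sqrt ( 14),sqrt(14 ),  sqrt( 17), 3* sqrt ( 2)] 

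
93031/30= 3101+1/30 = 3101.03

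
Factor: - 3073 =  - 7^1*439^1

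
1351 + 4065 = 5416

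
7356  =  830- - 6526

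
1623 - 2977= - 1354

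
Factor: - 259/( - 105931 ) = 1/409 =409^( - 1 )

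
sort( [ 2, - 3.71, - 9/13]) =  [ - 3.71,-9/13, 2]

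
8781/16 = 548 + 13/16 =548.81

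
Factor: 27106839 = 3^3*1003957^1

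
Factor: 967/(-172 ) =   -  2^( - 2)*43^ ( - 1)*967^1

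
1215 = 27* 45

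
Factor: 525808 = 2^4*59^1*557^1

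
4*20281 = 81124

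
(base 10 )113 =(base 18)65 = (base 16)71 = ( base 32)3h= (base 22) 53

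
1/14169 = 1/14169=0.00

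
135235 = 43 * 3145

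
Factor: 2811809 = 7^1 *11^1*13^1 * 53^2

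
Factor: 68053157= 2309^1*29473^1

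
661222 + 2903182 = 3564404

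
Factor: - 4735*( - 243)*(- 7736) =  - 8901080280 = - 2^3*3^5*5^1 * 947^1*967^1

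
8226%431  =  37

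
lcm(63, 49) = 441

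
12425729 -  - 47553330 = 59979059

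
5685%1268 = 613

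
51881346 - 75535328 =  - 23653982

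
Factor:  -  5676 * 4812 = -2^4*3^2 *11^1*43^1*401^1 = -27312912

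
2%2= 0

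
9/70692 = 3/23564 = 0.00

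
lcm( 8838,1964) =17676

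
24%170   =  24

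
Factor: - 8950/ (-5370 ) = 5/3 =3^(  -  1 )*5^1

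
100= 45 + 55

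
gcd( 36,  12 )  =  12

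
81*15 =1215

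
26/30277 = 2/2329= 0.00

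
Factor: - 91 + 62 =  - 29 = - 29^1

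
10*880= 8800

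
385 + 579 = 964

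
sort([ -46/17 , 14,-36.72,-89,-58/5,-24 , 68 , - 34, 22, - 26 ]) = [-89, - 36.72,-34,-26,-24,- 58/5,-46/17,14,22,68 ]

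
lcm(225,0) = 0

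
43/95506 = 43/95506 = 0.00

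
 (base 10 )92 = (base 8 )134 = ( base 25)3H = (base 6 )232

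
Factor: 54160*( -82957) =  - 4492951120 =- 2^4* 5^1*7^2*677^1*1693^1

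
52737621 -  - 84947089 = 137684710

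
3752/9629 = 3752/9629 = 0.39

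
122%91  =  31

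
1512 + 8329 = 9841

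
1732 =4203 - 2471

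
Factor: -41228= - 2^2 * 11^1 * 937^1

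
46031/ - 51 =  -903+22/51 = -902.57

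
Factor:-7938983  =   - 13^1*17^1*35923^1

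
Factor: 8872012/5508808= 2218003/1377202 = 2^( - 1)*19^1*107^1*307^( - 1 )*1091^1*2243^(-1) 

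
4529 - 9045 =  -4516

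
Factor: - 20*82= - 1640 = - 2^3*5^1*41^1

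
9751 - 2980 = 6771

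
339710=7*48530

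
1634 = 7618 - 5984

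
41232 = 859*48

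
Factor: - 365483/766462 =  - 2^( - 1 )*21499^1 * 22543^( - 1)=- 21499/45086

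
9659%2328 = 347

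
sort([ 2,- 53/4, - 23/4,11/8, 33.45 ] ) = [- 53/4, - 23/4, 11/8,2,33.45 ] 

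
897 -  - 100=997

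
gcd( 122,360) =2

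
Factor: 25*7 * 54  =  9450 = 2^1 * 3^3*5^2*7^1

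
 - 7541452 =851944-8393396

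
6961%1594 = 585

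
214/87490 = 107/43745 = 0.00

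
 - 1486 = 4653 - 6139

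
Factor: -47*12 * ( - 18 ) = 10152 = 2^3*3^3*47^1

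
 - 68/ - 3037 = 68/3037 =0.02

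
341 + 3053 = 3394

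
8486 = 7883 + 603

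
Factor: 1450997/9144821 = 7^(-2)*419^1*3463^1*186629^( - 1)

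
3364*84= 282576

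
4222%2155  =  2067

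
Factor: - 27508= -2^2 * 13^1*23^2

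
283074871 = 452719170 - 169644299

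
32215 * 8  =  257720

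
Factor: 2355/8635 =3/11  =  3^1*11^( - 1)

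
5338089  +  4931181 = 10269270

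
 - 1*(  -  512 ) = 512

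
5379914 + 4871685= 10251599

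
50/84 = 25/42 = 0.60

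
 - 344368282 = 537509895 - 881878177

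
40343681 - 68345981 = - 28002300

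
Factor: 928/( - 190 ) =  - 2^4 * 5^( - 1)*19^(  -  1 )*  29^1 = - 464/95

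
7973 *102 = 813246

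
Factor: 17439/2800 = 2^ (-4)*3^1*5^( - 2)*7^( - 1)*5813^1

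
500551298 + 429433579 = 929984877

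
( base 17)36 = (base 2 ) 111001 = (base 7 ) 111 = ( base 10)57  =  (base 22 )2d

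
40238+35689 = 75927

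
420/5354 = 210/2677=0.08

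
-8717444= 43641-8761085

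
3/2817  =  1/939=0.00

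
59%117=59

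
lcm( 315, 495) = 3465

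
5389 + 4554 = 9943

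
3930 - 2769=1161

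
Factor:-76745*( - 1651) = 5^1*13^1*127^1*15349^1 = 126705995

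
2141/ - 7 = - 306 + 1/7= - 305.86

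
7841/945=8 + 281/945 = 8.30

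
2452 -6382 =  - 3930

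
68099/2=68099/2 = 34049.50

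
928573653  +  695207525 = 1623781178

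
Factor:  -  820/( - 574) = 2^1*5^1* 7^( - 1) = 10/7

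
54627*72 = 3933144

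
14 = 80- 66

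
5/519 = 5/519 = 0.01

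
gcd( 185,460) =5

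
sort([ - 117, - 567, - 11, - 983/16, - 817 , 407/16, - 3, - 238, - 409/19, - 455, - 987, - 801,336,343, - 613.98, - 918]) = [ - 987,-918, - 817, - 801, - 613.98, - 567, - 455, - 238 , - 117, - 983/16,-409/19 , - 11, - 3 , 407/16, 336, 343 ]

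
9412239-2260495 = 7151744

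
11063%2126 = 433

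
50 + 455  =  505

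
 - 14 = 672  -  686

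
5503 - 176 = 5327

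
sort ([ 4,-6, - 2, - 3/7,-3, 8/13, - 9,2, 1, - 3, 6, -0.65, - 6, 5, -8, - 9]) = [ - 9,-9,-8, - 6,-6,-3,-3,-2, - 0.65,-3/7,  8/13, 1, 2,4, 5,6]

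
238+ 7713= 7951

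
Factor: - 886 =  - 2^1*443^1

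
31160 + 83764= 114924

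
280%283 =280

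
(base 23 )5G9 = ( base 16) bce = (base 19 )871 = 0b101111001110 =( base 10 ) 3022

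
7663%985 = 768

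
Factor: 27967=27967^1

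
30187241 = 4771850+25415391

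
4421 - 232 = 4189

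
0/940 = 0 = 0.00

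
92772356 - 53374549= 39397807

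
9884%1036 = 560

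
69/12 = 23/4 = 5.75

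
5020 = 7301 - 2281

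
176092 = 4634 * 38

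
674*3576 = 2410224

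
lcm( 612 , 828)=14076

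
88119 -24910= 63209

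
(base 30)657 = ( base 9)7554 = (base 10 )5557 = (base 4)1112311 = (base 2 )1010110110101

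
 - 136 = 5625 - 5761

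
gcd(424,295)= 1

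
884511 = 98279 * 9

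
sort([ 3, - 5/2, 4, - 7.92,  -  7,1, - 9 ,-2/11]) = [ - 9, - 7.92, - 7 , - 5/2,- 2/11, 1, 3 , 4]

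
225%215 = 10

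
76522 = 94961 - 18439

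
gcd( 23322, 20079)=69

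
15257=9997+5260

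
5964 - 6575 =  - 611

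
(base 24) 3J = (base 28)37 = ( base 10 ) 91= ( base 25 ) 3g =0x5B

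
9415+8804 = 18219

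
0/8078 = 0 = 0.00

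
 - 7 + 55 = 48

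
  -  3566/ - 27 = 132+ 2/27 = 132.07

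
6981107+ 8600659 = 15581766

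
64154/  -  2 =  - 32077/1 = - 32077.00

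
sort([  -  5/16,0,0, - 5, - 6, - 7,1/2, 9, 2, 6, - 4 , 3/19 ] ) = [ - 7, - 6, -5, - 4, - 5/16, 0, 0, 3/19, 1/2,2,6, 9 ]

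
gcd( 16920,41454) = 846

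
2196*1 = 2196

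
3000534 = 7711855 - 4711321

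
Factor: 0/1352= 0 = 0^1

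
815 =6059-5244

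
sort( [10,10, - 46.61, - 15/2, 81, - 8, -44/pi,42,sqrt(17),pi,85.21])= [ - 46.61,-44/pi, - 8,  -  15/2,  pi,sqrt(17),10,10,42, 81,  85.21] 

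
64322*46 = 2958812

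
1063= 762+301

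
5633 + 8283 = 13916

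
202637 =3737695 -3535058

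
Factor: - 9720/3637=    - 2^3 * 3^5* 5^1*3637^ (  -  1 ) 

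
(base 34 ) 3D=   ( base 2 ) 1110011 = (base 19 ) 61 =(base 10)115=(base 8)163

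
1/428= 1/428 = 0.00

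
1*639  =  639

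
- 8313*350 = -2909550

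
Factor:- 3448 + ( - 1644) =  - 2^2 * 19^1* 67^1 = - 5092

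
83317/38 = 83317/38  =  2192.55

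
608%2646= 608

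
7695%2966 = 1763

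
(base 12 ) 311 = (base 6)2021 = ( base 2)110111101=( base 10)445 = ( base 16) 1bd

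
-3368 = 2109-5477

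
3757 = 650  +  3107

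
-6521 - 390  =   - 6911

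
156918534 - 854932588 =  - 698014054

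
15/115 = 3/23= 0.13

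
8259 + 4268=12527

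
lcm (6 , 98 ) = 294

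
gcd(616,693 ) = 77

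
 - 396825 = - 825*481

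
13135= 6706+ 6429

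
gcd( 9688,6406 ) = 2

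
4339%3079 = 1260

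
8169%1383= 1254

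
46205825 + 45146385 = 91352210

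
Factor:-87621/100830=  - 29207/33610 = - 2^(-1)*5^(-1) * 3361^(-1)*29207^1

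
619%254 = 111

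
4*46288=185152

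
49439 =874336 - 824897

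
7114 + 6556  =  13670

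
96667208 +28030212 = 124697420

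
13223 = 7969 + 5254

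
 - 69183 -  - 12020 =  - 57163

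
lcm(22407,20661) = 1590897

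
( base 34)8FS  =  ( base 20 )1496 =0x263A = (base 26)ECA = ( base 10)9786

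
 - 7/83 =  - 7/83= - 0.08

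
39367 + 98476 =137843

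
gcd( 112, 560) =112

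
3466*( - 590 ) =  - 2044940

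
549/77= 7 + 10/77 = 7.13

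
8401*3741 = 31428141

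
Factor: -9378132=-2^2 * 3^1* 781511^1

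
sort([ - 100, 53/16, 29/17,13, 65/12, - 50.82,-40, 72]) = [- 100 ,-50.82, - 40,  29/17, 53/16, 65/12, 13 , 72]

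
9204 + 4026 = 13230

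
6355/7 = 907 + 6/7 = 907.86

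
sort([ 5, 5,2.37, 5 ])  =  [2.37, 5,5,5]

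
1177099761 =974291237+202808524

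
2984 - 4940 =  - 1956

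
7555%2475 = 130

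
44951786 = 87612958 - 42661172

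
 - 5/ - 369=5/369 = 0.01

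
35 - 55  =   - 20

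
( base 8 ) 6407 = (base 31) 3EI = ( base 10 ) 3335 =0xD07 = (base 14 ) 1303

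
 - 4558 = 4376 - 8934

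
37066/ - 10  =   - 3707 + 2/5 = -  3706.60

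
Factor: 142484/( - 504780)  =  -199/705 = -3^(-1)*5^ ( - 1)*47^( - 1 )*199^1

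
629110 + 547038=1176148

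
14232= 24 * 593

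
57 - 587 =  - 530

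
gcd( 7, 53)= 1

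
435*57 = 24795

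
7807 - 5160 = 2647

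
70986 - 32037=38949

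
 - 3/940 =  -1 + 937/940 = - 0.00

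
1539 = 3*513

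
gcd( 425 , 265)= 5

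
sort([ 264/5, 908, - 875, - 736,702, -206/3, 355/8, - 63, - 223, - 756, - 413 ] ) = [ - 875,-756, - 736, - 413,  -  223, - 206/3, - 63,  355/8, 264/5, 702,908 ]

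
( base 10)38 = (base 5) 123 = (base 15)28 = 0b100110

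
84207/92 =84207/92 = 915.29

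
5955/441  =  1985/147 = 13.50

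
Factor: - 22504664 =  - 2^3 * 7^1*13^1*19^1*1627^1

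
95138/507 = 187+329/507 = 187.65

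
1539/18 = 85 + 1/2 = 85.50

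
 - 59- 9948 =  - 10007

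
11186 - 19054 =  - 7868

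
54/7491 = 18/2497 = 0.01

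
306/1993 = 306/1993 = 0.15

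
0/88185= 0 = 0.00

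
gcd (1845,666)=9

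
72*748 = 53856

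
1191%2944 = 1191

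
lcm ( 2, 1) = 2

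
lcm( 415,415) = 415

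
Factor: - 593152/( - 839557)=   2^8*7^1*41^( - 1 ) * 331^1*20477^ ( - 1 )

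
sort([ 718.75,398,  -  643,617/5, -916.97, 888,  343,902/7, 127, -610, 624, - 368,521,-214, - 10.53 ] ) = [ - 916.97 ,-643 ,  -  610,  -  368, - 214, - 10.53, 617/5, 127,902/7, 343,398, 521, 624, 718.75, 888]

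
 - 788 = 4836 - 5624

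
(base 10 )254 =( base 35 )79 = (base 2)11111110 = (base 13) 167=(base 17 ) EG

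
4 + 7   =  11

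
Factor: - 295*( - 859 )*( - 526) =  - 133291030 =- 2^1*5^1*59^1 * 263^1*859^1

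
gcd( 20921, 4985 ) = 1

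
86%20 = 6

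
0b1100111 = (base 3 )10211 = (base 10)103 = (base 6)251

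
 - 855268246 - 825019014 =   -  1680287260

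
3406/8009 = 3406/8009 = 0.43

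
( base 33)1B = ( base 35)19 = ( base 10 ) 44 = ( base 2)101100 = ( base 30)1E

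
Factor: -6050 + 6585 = 5^1 * 107^1 = 535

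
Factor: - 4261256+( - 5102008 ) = -9363264  =  -  2^6*3^1*48767^1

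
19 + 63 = 82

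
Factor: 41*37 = 1517 = 37^1 * 41^1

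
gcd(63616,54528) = 9088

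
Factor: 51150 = 2^1 * 3^1*5^2*11^1*31^1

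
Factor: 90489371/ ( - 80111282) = -2^(-1 )*7^1 * 29^( -1 )*1381229^( - 1 )*12927053^1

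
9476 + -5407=4069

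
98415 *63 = 6200145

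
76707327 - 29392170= 47315157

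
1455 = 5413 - 3958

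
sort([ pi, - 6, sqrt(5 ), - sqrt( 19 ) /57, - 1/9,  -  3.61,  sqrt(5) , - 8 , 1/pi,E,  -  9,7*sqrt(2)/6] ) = [ - 9,- 8,-6, - 3.61,-1/9,-sqrt( 19 )/57,1/pi,7 * sqrt( 2 )/6, sqrt( 5),sqrt ( 5 ), E,  pi ] 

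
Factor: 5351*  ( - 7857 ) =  - 42042807 =-3^4 * 97^1 * 5351^1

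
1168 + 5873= 7041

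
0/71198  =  0=0.00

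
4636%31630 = 4636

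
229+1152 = 1381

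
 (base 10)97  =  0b1100001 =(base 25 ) 3m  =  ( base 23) 45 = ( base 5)342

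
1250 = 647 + 603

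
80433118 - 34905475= 45527643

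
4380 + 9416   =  13796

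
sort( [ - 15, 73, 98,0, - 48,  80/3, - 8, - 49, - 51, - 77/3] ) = [ - 51, - 49, - 48,  -  77/3, - 15,-8, 0,80/3,73,98] 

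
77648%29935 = 17778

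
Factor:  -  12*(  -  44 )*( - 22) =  - 11616 = - 2^5*3^1*11^2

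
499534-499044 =490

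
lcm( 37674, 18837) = 37674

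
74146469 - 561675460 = - 487528991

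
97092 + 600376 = 697468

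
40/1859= 40/1859  =  0.02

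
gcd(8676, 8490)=6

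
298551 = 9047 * 33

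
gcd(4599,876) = 219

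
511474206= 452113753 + 59360453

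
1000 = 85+915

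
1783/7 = 254 + 5/7 = 254.71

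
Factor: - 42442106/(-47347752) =21221053/23673876 = 2^(  -  2 )*3^(-1 )*7^1*1972823^( - 1)*3031579^1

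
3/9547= 3/9547 = 0.00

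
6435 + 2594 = 9029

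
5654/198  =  28 + 5/9 = 28.56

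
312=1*312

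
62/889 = 62/889 = 0.07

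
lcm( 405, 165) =4455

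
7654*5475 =41905650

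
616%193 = 37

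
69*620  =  42780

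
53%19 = 15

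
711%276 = 159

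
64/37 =64/37= 1.73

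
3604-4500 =-896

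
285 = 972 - 687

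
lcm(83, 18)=1494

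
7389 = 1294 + 6095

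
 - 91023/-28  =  91023/28 = 3250.82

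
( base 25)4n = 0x7b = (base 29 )47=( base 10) 123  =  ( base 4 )1323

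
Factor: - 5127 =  - 3^1*1709^1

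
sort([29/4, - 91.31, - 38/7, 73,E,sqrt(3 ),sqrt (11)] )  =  [ - 91.31 ,-38/7,sqrt( 3), E,sqrt (11 ),  29/4 , 73] 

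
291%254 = 37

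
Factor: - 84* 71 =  - 2^2 * 3^1*7^1 * 71^1 = - 5964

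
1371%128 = 91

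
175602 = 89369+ 86233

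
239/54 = 239/54 =4.43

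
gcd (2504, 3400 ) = 8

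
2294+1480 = 3774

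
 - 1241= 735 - 1976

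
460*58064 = 26709440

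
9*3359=30231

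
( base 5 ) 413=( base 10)108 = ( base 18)60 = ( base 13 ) 84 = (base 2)1101100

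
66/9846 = 11/1641 = 0.01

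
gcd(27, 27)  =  27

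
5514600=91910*60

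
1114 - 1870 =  - 756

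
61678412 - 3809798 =57868614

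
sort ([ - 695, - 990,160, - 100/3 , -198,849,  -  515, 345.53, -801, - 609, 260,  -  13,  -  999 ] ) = [ - 999 , - 990,  -  801,  -  695, - 609, - 515,-198, - 100/3,-13 , 160, 260,345.53 , 849]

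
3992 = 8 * 499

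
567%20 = 7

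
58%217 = 58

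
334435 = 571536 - 237101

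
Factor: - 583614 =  - 2^1*3^2 *32423^1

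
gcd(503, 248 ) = 1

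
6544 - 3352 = 3192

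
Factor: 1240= 2^3 * 5^1*31^1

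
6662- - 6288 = 12950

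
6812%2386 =2040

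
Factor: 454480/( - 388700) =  - 76/65 = - 2^2*5^( - 1)*13^( - 1 )*19^1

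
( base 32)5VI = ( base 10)6130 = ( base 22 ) CEE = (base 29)78B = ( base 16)17F2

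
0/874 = 0 = 0.00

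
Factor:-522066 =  - 2^1 * 3^1*87011^1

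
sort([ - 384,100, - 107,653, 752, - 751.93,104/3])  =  [ - 751.93,-384, - 107 , 104/3, 100, 653,752]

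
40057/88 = 40057/88 =455.19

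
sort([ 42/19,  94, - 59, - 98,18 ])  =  [ - 98, - 59,42/19,18,94 ] 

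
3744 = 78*48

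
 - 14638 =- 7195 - 7443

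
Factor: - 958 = - 2^1*479^1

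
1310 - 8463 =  - 7153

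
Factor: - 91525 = -5^2*7^1*523^1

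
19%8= 3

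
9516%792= 12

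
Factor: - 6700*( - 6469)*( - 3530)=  - 2^3*5^3*67^1*353^1*6469^1 = -152998319000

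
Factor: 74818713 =3^1*19^1*443^1* 2963^1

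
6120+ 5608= 11728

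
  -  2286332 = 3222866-5509198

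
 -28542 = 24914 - 53456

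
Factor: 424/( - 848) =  - 2^( - 1 )  =  - 1/2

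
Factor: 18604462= 2^1*9302231^1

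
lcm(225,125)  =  1125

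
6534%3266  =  2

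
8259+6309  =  14568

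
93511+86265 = 179776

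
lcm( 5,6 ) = 30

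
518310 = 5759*90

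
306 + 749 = 1055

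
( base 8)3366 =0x6f6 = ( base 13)A71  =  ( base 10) 1782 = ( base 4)123312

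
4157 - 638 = 3519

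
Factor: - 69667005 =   -  3^1*5^1*1949^1*2383^1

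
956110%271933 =140311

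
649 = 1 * 649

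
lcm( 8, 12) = 24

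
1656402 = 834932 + 821470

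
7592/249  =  30+122/249 = 30.49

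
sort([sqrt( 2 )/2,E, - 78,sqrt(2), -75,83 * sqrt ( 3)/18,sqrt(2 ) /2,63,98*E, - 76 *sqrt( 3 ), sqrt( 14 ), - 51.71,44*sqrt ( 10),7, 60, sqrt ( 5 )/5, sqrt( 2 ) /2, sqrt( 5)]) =[ - 76 * sqrt( 3 ), - 78, - 75, - 51.71,sqrt ( 5) /5, sqrt(2 ) /2,sqrt ( 2)/2,sqrt(2)/2,sqrt(2),sqrt( 5),E,sqrt ( 14),7,83*sqrt ( 3 )/18,60 , 63,44*sqrt(10),98*E]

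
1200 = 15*80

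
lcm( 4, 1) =4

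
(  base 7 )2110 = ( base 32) N6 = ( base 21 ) 1e7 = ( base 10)742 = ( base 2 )1011100110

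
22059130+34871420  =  56930550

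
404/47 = 404/47=8.60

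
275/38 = 275/38 = 7.24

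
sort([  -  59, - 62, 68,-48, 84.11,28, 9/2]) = [ - 62, - 59, - 48 , 9/2 , 28, 68,84.11]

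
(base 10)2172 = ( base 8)4174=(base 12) 1310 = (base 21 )4j9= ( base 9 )2873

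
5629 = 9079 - 3450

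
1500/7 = 1500/7 = 214.29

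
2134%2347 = 2134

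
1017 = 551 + 466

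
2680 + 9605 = 12285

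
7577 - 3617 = 3960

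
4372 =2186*2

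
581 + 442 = 1023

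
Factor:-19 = -19^1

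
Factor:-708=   -  2^2*3^1*59^1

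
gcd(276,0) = 276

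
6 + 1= 7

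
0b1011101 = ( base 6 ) 233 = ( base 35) 2n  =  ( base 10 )93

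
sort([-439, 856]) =[- 439, 856 ]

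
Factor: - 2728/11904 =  - 11/48 =-2^(-4)*3^(-1)*11^1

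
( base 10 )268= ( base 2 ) 100001100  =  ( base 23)BF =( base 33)84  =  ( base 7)532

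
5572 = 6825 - 1253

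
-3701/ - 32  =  3701/32 =115.66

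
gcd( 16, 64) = 16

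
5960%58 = 44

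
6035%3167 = 2868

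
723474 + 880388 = 1603862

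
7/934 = 7/934 =0.01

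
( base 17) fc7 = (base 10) 4546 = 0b1000111000010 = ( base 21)A6A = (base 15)1531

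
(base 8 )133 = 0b1011011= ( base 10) 91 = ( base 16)5B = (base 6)231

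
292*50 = 14600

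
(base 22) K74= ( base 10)9838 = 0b10011001101110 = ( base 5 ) 303323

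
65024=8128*8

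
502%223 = 56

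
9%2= 1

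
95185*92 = 8757020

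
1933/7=1933/7=276.14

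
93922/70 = 1341 + 26/35 = 1341.74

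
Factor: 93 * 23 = 3^1  *  23^1 * 31^1  =  2139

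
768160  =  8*96020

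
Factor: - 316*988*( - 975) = 304402800= 2^4 * 3^1*5^2*13^2*19^1*79^1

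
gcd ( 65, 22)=1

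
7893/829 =9+432/829 = 9.52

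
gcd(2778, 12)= 6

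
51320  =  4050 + 47270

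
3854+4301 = 8155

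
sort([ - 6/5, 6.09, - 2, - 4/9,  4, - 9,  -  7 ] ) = [- 9 , - 7, - 2, - 6/5, - 4/9, 4,6.09 ]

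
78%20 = 18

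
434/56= 31/4 = 7.75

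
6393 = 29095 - 22702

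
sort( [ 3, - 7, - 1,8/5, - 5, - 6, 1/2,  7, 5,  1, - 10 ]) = [ - 10, - 7 , - 6, - 5, -1, 1/2, 1,8/5,  3, 5, 7] 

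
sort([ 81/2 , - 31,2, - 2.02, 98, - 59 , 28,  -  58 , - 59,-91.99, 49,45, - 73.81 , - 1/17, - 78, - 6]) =[  -  91.99, - 78, -73.81, - 59, - 59, - 58, - 31, - 6, - 2.02 , - 1/17 , 2,28,81/2,  45  ,  49,98 ] 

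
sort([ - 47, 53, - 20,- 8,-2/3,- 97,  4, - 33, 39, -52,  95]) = [ - 97, -52,  -  47,-33, - 20,- 8, -2/3,4,39, 53,  95 ]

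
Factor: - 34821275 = - 5^2*1392851^1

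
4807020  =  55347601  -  50540581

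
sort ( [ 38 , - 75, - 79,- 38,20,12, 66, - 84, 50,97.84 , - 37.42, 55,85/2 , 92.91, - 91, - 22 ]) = [ - 91,  -  84, - 79,-75,  -  38, - 37.42, - 22,12, 20,  38,85/2,50, 55,66,92.91 , 97.84]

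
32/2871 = 32/2871  =  0.01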